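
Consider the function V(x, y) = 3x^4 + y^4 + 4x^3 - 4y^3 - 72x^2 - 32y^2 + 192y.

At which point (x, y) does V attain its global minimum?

(-4, -4)

V(x,y) separates as P(x) + Q(y), so its minimum is min P + min Q.
P'(x) = 12x(x - 3)(x + 4) vanishes at x ∈ {-4, 0, 3}; Q'(y) = 4(y - 4)(y - 3)(y + 4) vanishes at y ∈ {-4, 3, 4}.
Local minima of P (where P''>0): P(-4)=-640, P(3)=-297. Local minima of Q: Q(-4)=-768, Q(4)=256.
So the global minimum of V is P(-4) + Q(-4) = -640 − 768 = -1408, attained at (-4, -4).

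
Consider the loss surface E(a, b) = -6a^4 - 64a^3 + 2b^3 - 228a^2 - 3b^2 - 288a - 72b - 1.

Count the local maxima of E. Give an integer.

E separates as a function of a plus a function of b, so ∇E=0 decouples.
∂E/∂a = -24(a + 1)(a + 3)(a + 4) = 0 at a ∈ {-4, -3, -1}; ∂E/∂b = 6(b - 4)(b + 3) = 0 at b ∈ {-3, 4}.
The Hessian is diagonal: diag(E_aa, E_bb). Second derivatives: E_aa(-4)=-72, E_aa(-3)=48, E_aa(-1)=-144; E_bb(-3)=-42, E_bb(4)=42.
Local maxima occur where both diagonal entries negative: (-4, -3), (-1, -3). Count: 2.

2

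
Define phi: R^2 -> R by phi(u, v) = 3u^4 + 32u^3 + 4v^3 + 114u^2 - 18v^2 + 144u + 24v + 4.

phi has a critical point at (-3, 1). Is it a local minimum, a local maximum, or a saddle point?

local maximum

The mixed partial ∂²phi/∂u∂v is 0, so the Hessian at any point is diag(phi_uu, phi_vv) = diag(12(3u^2 + 16u + 19), 12(2v - 3)).
At (-3, 1): H = diag(-24, -12).
Both eigenvalues are negative, so H is negative definite: a local maximum.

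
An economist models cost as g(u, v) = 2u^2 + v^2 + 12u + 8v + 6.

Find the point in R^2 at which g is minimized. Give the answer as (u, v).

(-3, -4)

g(u,v) separates as P(u) + Q(v) + 6, so its minimum is min P + min Q + 6.
P'(u) = 4u + 12 vanishes at u ∈ {-3}; Q'(v) = 2v + 8 vanishes at v ∈ {-4}.
Local minima of P (where P''>0): P(-3)=-18. Local minima of Q: Q(-4)=-16.
So the global minimum of g is P(-3) + Q(-4) + 6 = -18 − 16 + 6 = -28, attained at (-3, -4).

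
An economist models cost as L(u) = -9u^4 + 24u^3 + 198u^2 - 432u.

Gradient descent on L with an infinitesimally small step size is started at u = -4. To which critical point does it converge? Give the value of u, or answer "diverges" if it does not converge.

diverges

L'(u) = -36(u - 4)(u - 1)(u + 3), so L'(-4) = 1440.
Gradient descent moves in the -L' direction, i.e. u is decreasing.
There is no critical point below u=-4, and L' keeps the same sign, so the iterate runs off to −∞.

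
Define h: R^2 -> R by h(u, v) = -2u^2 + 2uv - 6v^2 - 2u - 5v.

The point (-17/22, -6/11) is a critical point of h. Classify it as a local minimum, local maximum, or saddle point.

local maximum

The Hessian of h is constant: H = [[-4, 2], [2, -12]].
det(H) = (-4)·(-12) − 2² = 44.
det(H) > 0 and tr(H) = -16 < 0, so H is negative definite and the point is a local maximum.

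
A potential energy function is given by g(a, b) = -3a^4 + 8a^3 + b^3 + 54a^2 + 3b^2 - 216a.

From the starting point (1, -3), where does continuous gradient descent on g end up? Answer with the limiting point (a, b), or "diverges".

diverges

g is separable, so gradient descent decouples: a follows -∂g/∂a, b follows -∂g/∂b.
∂g/∂a = -12(a - 3)(a - 2)(a + 3); at a=1 this is -96, so a increases.
∂g/∂b = 3b(b + 2); at b=-3 this is 9, so b decreases.
The b-coordinate has no critical point in that direction and runs off to infinity.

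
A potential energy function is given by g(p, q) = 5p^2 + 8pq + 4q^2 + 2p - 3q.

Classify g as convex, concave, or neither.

g is quadratic, so its Hessian is the constant matrix H = [[10, 8], [8, 8]].
det(H) = 16, tr(H) = 18.
det(H) > 0 and tr(H) > 0, so H is positive definite everywhere: convex.

convex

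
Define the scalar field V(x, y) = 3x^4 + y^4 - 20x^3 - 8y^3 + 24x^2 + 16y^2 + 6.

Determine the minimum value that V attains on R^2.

V(x,y) separates as P(x) + Q(y) + 6, so its minimum is min P + min Q + 6.
P'(x) = 12x(x - 4)(x - 1) vanishes at x ∈ {0, 1, 4}; Q'(y) = 4y(y - 4)(y - 2) vanishes at y ∈ {0, 2, 4}.
Local minima of P (where P''>0): P(0)=0, P(4)=-128. Local minima of Q: Q(0)=0, Q(4)=0.
So the global minimum of V is P(4) + Q(0) + 6 = -128 + 0 + 6 = -122, attained at (4, 0).

-122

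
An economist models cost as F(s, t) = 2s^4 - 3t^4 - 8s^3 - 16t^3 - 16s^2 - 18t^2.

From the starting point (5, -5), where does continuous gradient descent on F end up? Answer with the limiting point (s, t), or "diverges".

diverges

F is separable, so gradient descent decouples: s follows -∂F/∂s, t follows -∂F/∂t.
∂F/∂s = 8s(s - 4)(s + 1); at s=5 this is 240, so s decreases.
∂F/∂t = -12t(t + 1)(t + 3); at t=-5 this is 480, so t decreases.
The t-coordinate has no critical point in that direction and runs off to infinity.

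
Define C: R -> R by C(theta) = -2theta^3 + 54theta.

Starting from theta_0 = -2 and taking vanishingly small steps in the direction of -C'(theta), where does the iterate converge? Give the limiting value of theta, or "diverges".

-3

C'(theta) = -6(theta - 3)(theta + 3), so C'(-2) = 30.
Gradient descent moves in the -C' direction, i.e. theta is decreasing.
The nearest critical point in that direction is theta = -3, where C'' = 36 > 0 (a local minimum). The iterate converges there.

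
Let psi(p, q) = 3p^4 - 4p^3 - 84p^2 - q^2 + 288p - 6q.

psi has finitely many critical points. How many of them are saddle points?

2

psi separates as a function of p plus a function of q, so ∇psi=0 decouples.
∂psi/∂p = 12(p - 3)(p - 2)(p + 4) = 0 at p ∈ {-4, 2, 3}; ∂psi/∂q = -2(q + 3) = 0 at q ∈ {-3}.
The Hessian is diagonal: diag(psi_pp, psi_qq). Second derivatives: psi_pp(-4)=504, psi_pp(2)=-72, psi_pp(3)=84; psi_qq(-3)=-2.
Saddle points occur where the two diagonal entries have opposite signs: (-4, -3), (3, -3). Count: 2.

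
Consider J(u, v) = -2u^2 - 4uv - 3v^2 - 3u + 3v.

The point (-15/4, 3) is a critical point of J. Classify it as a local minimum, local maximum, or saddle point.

local maximum

The Hessian of J is constant: H = [[-4, -4], [-4, -6]].
det(H) = (-4)·(-6) − (-4)² = 8.
det(H) > 0 and tr(H) = -10 < 0, so H is negative definite and the point is a local maximum.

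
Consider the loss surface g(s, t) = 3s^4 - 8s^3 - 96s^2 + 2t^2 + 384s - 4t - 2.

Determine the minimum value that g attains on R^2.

g(s,t) separates as P(s) + Q(t) − 2, so its minimum is min P + min Q − 2.
P'(s) = 12(s - 4)(s - 2)(s + 4) vanishes at s ∈ {-4, 2, 4}; Q'(t) = 4(t - 1) vanishes at t ∈ {1}.
Local minima of P (where P''>0): P(-4)=-1792, P(4)=256. Local minima of Q: Q(1)=-2.
So the global minimum of g is P(-4) + Q(1) − 2 = -1792 − 2 − 2 = -1796, attained at (-4, 1).

-1796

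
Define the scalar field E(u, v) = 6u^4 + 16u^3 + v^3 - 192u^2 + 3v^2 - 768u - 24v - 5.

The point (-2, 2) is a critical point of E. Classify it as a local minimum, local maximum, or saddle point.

The mixed partial ∂²E/∂u∂v is 0, so the Hessian at any point is diag(E_uu, E_vv) = diag(24(3u^2 + 4u - 16), 6(v + 1)).
At (-2, 2): H = diag(-288, 18).
The eigenvalues have opposite signs, so H is indefinite: a saddle point.

saddle point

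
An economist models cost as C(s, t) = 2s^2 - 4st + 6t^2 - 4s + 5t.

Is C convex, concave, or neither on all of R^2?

C is quadratic, so its Hessian is the constant matrix H = [[4, -4], [-4, 12]].
det(H) = 32, tr(H) = 16.
det(H) > 0 and tr(H) > 0, so H is positive definite everywhere: convex.

convex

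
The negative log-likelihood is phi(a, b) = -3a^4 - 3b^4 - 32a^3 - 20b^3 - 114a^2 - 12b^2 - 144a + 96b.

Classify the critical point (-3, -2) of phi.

The mixed partial ∂²phi/∂a∂b is 0, so the Hessian at any point is diag(phi_aa, phi_bb) = diag(-12(3a^2 + 16a + 19), -12(3b^2 + 10b + 2)).
At (-3, -2): H = diag(24, 72).
Both eigenvalues are positive, so H is positive definite: a local minimum.

local minimum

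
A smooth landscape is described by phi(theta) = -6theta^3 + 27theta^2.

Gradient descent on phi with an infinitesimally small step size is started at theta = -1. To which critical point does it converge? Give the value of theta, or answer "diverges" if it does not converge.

0

phi'(theta) = -18theta(theta - 3), so phi'(-1) = -72.
Gradient descent moves in the -phi' direction, i.e. theta is increasing.
The nearest critical point in that direction is theta = 0, where phi'' = 54 > 0 (a local minimum). The iterate converges there.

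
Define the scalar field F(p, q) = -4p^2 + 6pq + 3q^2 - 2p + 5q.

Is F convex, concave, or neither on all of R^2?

neither

F is quadratic, so its Hessian is the constant matrix H = [[-8, 6], [6, 6]].
det(H) = -84, tr(H) = -2.
det(H) < 0, so H is indefinite: neither convex nor concave.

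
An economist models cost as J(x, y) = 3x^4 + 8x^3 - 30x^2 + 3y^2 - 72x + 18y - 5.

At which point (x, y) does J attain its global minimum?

J(x,y) separates as P(x) + Q(y) − 5, so its minimum is min P + min Q − 5.
P'(x) = 12(x - 2)(x + 1)(x + 3) vanishes at x ∈ {-3, -1, 2}; Q'(y) = 6y + 18 vanishes at y ∈ {-3}.
Local minima of P (where P''>0): P(-3)=-27, P(2)=-152. Local minima of Q: Q(-3)=-27.
So the global minimum of J is P(2) + Q(-3) − 5 = -152 − 27 − 5 = -184, attained at (2, -3).

(2, -3)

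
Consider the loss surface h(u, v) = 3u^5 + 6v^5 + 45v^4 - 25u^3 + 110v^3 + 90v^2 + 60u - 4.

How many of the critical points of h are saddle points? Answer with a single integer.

8

h separates as a function of u plus a function of v, so ∇h=0 decouples.
∂h/∂u = 15(u - 2)(u - 1)(u + 1)(u + 2) = 0 at u ∈ {-2, -1, 1, 2}; ∂h/∂v = 30v(v + 1)(v + 2)(v + 3) = 0 at v ∈ {-3, -2, -1, 0}.
The Hessian is diagonal: diag(h_uu, h_vv). Second derivatives: h_uu(-2)=-180, h_uu(-1)=90, h_uu(1)=-90, h_uu(2)=180; h_vv(-3)=-180, h_vv(-2)=60, h_vv(-1)=-60, h_vv(0)=180.
Saddle points occur where the two diagonal entries have opposite signs: (-2, -2), (-2, 0), (-1, -3), (-1, -1), (1, -2), (1, 0), (2, -3), (2, -1). Count: 8.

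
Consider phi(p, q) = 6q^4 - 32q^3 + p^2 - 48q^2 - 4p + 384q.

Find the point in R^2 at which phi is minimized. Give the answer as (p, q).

phi(p,q) separates as A(p) + B(q), so its minimum is min A + min B.
A'(p) = 2p - 4 vanishes at p ∈ {2}; B'(q) = 24(q - 4)(q - 2)(q + 2) vanishes at q ∈ {-2, 2, 4}.
Local minima of A (where A''>0): A(2)=-4. Local minima of B: B(-2)=-608, B(4)=256.
So the global minimum of phi is A(2) + B(-2) = -4 − 608 = -612, attained at (2, -2).

(2, -2)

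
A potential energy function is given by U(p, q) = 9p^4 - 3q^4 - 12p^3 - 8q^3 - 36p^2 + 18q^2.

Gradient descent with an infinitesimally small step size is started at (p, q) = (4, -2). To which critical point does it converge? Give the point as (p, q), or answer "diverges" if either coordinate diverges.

U is separable, so gradient descent decouples: p follows -∂U/∂p, q follows -∂U/∂q.
∂U/∂p = 36p(p - 2)(p + 1); at p=4 this is 1440, so p decreases.
∂U/∂q = -12q(q - 1)(q + 3); at q=-2 this is -72, so q increases.
p converges to its nearest critical value 2 (a local min of the p-part); q converges to 0. The iterate converges to (2, 0).

(2, 0)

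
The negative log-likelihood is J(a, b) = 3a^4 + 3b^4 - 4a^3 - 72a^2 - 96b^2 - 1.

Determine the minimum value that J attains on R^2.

-1409

J(a,b) separates as P(a) + Q(b) − 1, so its minimum is min P + min Q − 1.
P'(a) = 12a(a - 4)(a + 3) vanishes at a ∈ {-3, 0, 4}; Q'(b) = 12b(b - 4)(b + 4) vanishes at b ∈ {-4, 0, 4}.
Local minima of P (where P''>0): P(-3)=-297, P(4)=-640. Local minima of Q: Q(-4)=-768, Q(4)=-768.
So the global minimum of J is P(4) + Q(-4) − 1 = -640 − 768 − 1 = -1409, attained at (4, -4).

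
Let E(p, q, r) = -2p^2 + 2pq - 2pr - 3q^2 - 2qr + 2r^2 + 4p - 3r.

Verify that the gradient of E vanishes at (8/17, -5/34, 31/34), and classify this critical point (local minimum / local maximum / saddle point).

∇E = (-4p + 2q - 2r + 4, 2p - 6q - 2r, -2p - 2q + 4r - 3); substituting (8/17, -5/34, 31/34) gives ∇E = (0, 0, 0), so (8/17, -5/34, 31/34) is indeed a critical point.
The Hessian is constant: H = [[-4, 2, -2], [2, -6, -2], [-2, -2, 4]].
Leading principal minors: Δ₁ = -4, Δ₂ = 20, Δ₃ = 136.
The minors fit neither the all-positive nor the alternating-sign pattern, so H is indefinite: a saddle point.

saddle point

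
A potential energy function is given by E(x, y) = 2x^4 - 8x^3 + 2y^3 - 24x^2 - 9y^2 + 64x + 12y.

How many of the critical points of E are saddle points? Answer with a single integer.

3

E separates as a function of x plus a function of y, so ∇E=0 decouples.
∂E/∂x = 8(x - 4)(x - 1)(x + 2) = 0 at x ∈ {-2, 1, 4}; ∂E/∂y = 6(y - 2)(y - 1) = 0 at y ∈ {1, 2}.
The Hessian is diagonal: diag(E_xx, E_yy). Second derivatives: E_xx(-2)=144, E_xx(1)=-72, E_xx(4)=144; E_yy(1)=-6, E_yy(2)=6.
Saddle points occur where the two diagonal entries have opposite signs: (-2, 1), (1, 2), (4, 1). Count: 3.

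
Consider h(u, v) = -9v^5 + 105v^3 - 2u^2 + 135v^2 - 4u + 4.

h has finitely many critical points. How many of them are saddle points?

h separates as a function of u plus a function of v, so ∇h=0 decouples.
∂h/∂u = -4(u + 1) = 0 at u ∈ {-1}; ∂h/∂v = -45v(v - 3)(v + 1)(v + 2) = 0 at v ∈ {-2, -1, 0, 3}.
The Hessian is diagonal: diag(h_uu, h_vv). Second derivatives: h_uu(-1)=-4; h_vv(-2)=450, h_vv(-1)=-180, h_vv(0)=270, h_vv(3)=-2700.
Saddle points occur where the two diagonal entries have opposite signs: (-1, -2), (-1, 0). Count: 2.

2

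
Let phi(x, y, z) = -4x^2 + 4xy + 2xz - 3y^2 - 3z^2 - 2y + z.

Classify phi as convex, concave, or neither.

concave

phi is quadratic, so its Hessian is the constant matrix H = [[-8, 4, 2], [4, -6, 0], [2, 0, -6]].
Leading principal minors: -8, 32, -168.
Signs alternate −, +, − ⇒ H ≺ 0 ⇒ concave.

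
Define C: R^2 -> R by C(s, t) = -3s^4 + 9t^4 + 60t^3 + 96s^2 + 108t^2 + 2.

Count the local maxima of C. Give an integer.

C separates as a function of s plus a function of t, so ∇C=0 decouples.
∂C/∂s = -12s(s - 4)(s + 4) = 0 at s ∈ {-4, 0, 4}; ∂C/∂t = 36t(t + 2)(t + 3) = 0 at t ∈ {-3, -2, 0}.
The Hessian is diagonal: diag(C_ss, C_tt). Second derivatives: C_ss(-4)=-384, C_ss(0)=192, C_ss(4)=-384; C_tt(-3)=108, C_tt(-2)=-72, C_tt(0)=216.
Local maxima occur where both diagonal entries negative: (-4, -2), (4, -2). Count: 2.

2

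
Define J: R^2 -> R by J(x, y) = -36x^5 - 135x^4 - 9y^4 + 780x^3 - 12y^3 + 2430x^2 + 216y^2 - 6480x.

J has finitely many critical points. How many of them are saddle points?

6

J separates as a function of x plus a function of y, so ∇J=0 decouples.
∂J/∂x = -180(x - 3)(x - 1)(x + 3)(x + 4) = 0 at x ∈ {-4, -3, 1, 3}; ∂J/∂y = -36y(y - 3)(y + 4) = 0 at y ∈ {-4, 0, 3}.
The Hessian is diagonal: diag(J_xx, J_yy). Second derivatives: J_xx(-4)=6300, J_xx(-3)=-4320, J_xx(1)=7200, J_xx(3)=-15120; J_yy(-4)=-1008, J_yy(0)=432, J_yy(3)=-756.
Saddle points occur where the two diagonal entries have opposite signs: (-4, -4), (-4, 3), (-3, 0), (1, -4), (1, 3), (3, 0). Count: 6.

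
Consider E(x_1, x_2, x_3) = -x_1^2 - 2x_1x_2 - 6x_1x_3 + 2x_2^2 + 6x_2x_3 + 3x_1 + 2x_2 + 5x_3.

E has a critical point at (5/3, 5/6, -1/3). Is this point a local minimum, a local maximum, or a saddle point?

saddle point

The Hessian is constant: H = [[-2, -2, -6], [-2, 4, 6], [-6, 6, 0]].
Leading principal minors: Δ₁ = -2, Δ₂ = -12, Δ₃ = 72.
The minors fit neither the all-positive nor the alternating-sign pattern, so H is indefinite: a saddle point.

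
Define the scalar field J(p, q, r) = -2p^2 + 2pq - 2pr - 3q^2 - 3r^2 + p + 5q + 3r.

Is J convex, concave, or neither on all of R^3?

concave

J is quadratic, so its Hessian is the constant matrix H = [[-4, 2, -2], [2, -6, 0], [-2, 0, -6]].
Leading principal minors: -4, 20, -96.
Signs alternate −, +, − ⇒ H ≺ 0 ⇒ concave.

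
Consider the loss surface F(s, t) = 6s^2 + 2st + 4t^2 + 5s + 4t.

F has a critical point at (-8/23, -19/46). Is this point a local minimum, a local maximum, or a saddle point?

local minimum

The Hessian of F is constant: H = [[12, 2], [2, 8]].
det(H) = 12·8 − 2² = 92.
det(H) > 0 and tr(H) = 20 > 0, so H is positive definite and the point is a local minimum.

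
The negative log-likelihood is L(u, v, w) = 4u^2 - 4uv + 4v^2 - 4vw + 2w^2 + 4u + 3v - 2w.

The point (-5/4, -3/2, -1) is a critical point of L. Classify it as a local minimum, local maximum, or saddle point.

The Hessian is constant: H = [[8, -4, 0], [-4, 8, -4], [0, -4, 4]].
Leading principal minors: Δ₁ = 8, Δ₂ = 48, Δ₃ = 64.
All leading minors are positive, so H is positive definite: a local minimum.

local minimum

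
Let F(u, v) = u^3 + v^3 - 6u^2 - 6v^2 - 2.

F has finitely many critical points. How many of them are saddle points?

F separates as a function of u plus a function of v, so ∇F=0 decouples.
∂F/∂u = 3u(u - 4) = 0 at u ∈ {0, 4}; ∂F/∂v = 3v(v - 4) = 0 at v ∈ {0, 4}.
The Hessian is diagonal: diag(F_uu, F_vv). Second derivatives: F_uu(0)=-12, F_uu(4)=12; F_vv(0)=-12, F_vv(4)=12.
Saddle points occur where the two diagonal entries have opposite signs: (0, 4), (4, 0). Count: 2.

2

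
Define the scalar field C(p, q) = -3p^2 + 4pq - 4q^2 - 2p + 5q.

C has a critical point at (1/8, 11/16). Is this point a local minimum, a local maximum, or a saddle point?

local maximum

The Hessian of C is constant: H = [[-6, 4], [4, -8]].
det(H) = (-6)·(-8) − 4² = 32.
det(H) > 0 and tr(H) = -14 < 0, so H is negative definite and the point is a local maximum.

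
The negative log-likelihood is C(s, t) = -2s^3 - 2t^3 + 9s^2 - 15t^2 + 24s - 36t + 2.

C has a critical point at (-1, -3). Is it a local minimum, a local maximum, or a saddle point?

The mixed partial ∂²C/∂s∂t is 0, so the Hessian at any point is diag(C_ss, C_tt) = diag(6(-2s + 3), -6(2t + 5)).
At (-1, -3): H = diag(30, 6).
Both eigenvalues are positive, so H is positive definite: a local minimum.

local minimum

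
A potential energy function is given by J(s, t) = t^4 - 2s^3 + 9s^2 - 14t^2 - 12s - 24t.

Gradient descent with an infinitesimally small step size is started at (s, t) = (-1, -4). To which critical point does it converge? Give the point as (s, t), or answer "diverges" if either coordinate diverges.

J is separable, so gradient descent decouples: s follows -∂J/∂s, t follows -∂J/∂t.
∂J/∂s = -6(s - 2)(s - 1); at s=-1 this is -36, so s increases.
∂J/∂t = 4(t - 3)(t + 1)(t + 2); at t=-4 this is -168, so t increases.
s converges to its nearest critical value 1 (a local min of the s-part); t converges to -2. The iterate converges to (1, -2).

(1, -2)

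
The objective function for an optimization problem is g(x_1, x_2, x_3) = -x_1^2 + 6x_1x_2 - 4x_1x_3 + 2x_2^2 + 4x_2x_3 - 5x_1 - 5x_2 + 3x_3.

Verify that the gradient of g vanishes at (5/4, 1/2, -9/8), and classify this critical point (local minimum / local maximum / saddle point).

saddle point

∇g = (-2x_1 + 6x_2 - 4x_3 - 5, 6x_1 + 4x_2 + 4x_3 - 5, -4x_1 + 4x_2 + 3); substituting (5/4, 1/2, -9/8) gives ∇g = (0, 0, 0), so (5/4, 1/2, -9/8) is indeed a critical point.
The Hessian is constant: H = [[-2, 6, -4], [6, 4, 4], [-4, 4, 0]].
Leading principal minors: Δ₁ = -2, Δ₂ = -44, Δ₃ = -224.
The minors fit neither the all-positive nor the alternating-sign pattern, so H is indefinite: a saddle point.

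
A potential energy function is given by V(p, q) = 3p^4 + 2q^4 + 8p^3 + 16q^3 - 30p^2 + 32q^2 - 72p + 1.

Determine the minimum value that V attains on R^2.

-151

V(p,q) separates as A(p) + B(q) + 1, so its minimum is min A + min B + 1.
A'(p) = 12(p - 2)(p + 1)(p + 3) vanishes at p ∈ {-3, -1, 2}; B'(q) = 8q(q + 2)(q + 4) vanishes at q ∈ {-4, -2, 0}.
Local minima of A (where A''>0): A(-3)=-27, A(2)=-152. Local minima of B: B(-4)=0, B(0)=0.
So the global minimum of V is A(2) + B(-4) + 1 = -152 + 0 + 1 = -151, attained at (2, -4).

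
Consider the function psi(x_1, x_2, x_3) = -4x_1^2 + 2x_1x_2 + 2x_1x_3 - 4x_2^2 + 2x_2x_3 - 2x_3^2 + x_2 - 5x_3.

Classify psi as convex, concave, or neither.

concave

psi is quadratic, so its Hessian is the constant matrix H = [[-8, 2, 2], [2, -8, 2], [2, 2, -4]].
Leading principal minors: -8, 60, -160.
Signs alternate −, +, − ⇒ H ≺ 0 ⇒ concave.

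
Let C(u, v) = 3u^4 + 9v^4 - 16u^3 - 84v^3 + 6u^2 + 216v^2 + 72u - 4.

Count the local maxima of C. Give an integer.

C separates as a function of u plus a function of v, so ∇C=0 decouples.
∂C/∂u = 12(u - 3)(u - 2)(u + 1) = 0 at u ∈ {-1, 2, 3}; ∂C/∂v = 36v(v - 4)(v - 3) = 0 at v ∈ {0, 3, 4}.
The Hessian is diagonal: diag(C_uu, C_vv). Second derivatives: C_uu(-1)=144, C_uu(2)=-36, C_uu(3)=48; C_vv(0)=432, C_vv(3)=-108, C_vv(4)=144.
Local maxima occur where both diagonal entries negative: (2, 3). Count: 1.

1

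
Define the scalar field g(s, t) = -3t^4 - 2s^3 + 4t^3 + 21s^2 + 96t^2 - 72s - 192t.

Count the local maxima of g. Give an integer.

g separates as a function of s plus a function of t, so ∇g=0 decouples.
∂g/∂s = -6(s - 4)(s - 3) = 0 at s ∈ {3, 4}; ∂g/∂t = -12(t - 4)(t - 1)(t + 4) = 0 at t ∈ {-4, 1, 4}.
The Hessian is diagonal: diag(g_ss, g_tt). Second derivatives: g_ss(3)=6, g_ss(4)=-6; g_tt(-4)=-480, g_tt(1)=180, g_tt(4)=-288.
Local maxima occur where both diagonal entries negative: (4, -4), (4, 4). Count: 2.

2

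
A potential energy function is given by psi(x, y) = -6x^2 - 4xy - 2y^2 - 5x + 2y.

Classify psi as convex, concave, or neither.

concave

psi is quadratic, so its Hessian is the constant matrix H = [[-12, -4], [-4, -4]].
det(H) = 32, tr(H) = -16.
det(H) > 0 and tr(H) < 0, so H is negative definite everywhere: concave.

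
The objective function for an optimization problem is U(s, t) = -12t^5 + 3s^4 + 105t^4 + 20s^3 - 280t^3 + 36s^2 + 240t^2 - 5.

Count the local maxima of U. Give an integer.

2

U separates as a function of s plus a function of t, so ∇U=0 decouples.
∂U/∂s = 12s(s + 2)(s + 3) = 0 at s ∈ {-3, -2, 0}; ∂U/∂t = -60t(t - 4)(t - 2)(t - 1) = 0 at t ∈ {0, 1, 2, 4}.
The Hessian is diagonal: diag(U_ss, U_tt). Second derivatives: U_ss(-3)=36, U_ss(-2)=-24, U_ss(0)=72; U_tt(0)=480, U_tt(1)=-180, U_tt(2)=240, U_tt(4)=-1440.
Local maxima occur where both diagonal entries negative: (-2, 1), (-2, 4). Count: 2.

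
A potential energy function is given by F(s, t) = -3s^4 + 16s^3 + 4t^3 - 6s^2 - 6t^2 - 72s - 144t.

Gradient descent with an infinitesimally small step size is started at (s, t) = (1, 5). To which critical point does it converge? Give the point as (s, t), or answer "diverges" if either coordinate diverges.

F is separable, so gradient descent decouples: s follows -∂F/∂s, t follows -∂F/∂t.
∂F/∂s = -12(s - 3)(s - 2)(s + 1); at s=1 this is -48, so s increases.
∂F/∂t = 12(t - 4)(t + 3); at t=5 this is 96, so t decreases.
s converges to its nearest critical value 2 (a local min of the s-part); t converges to 4. The iterate converges to (2, 4).

(2, 4)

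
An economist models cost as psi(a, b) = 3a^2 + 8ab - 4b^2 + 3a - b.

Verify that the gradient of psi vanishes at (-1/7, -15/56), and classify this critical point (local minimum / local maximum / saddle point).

∇psi = (6a + 8b + 3, 8a - 8b - 1); substituting (-1/7, -15/56) gives ∇psi = (0, 0), so (-1/7, -15/56) is indeed a critical point.
The Hessian of psi is constant: H = [[6, 8], [8, -8]].
det(H) = 6·(-8) − 8² = -112.
Since det(H) < 0, H is indefinite and the critical point is a saddle point.

saddle point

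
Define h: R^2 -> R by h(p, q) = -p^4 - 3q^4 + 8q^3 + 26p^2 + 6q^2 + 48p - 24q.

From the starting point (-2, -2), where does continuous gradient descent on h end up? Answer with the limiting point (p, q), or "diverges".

h is separable, so gradient descent decouples: p follows -∂h/∂p, q follows -∂h/∂q.
∂h/∂p = -4(p - 4)(p + 1)(p + 3); at p=-2 this is -24, so p increases.
∂h/∂q = -12(q - 2)(q - 1)(q + 1); at q=-2 this is 144, so q decreases.
The q-coordinate has no critical point in that direction and runs off to infinity.

diverges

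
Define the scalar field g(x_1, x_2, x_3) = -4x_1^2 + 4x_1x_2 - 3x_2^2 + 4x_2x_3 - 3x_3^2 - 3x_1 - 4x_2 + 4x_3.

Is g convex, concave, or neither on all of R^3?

concave

g is quadratic, so its Hessian is the constant matrix H = [[-8, 4, 0], [4, -6, 4], [0, 4, -6]].
Leading principal minors: -8, 32, -64.
Signs alternate −, +, − ⇒ H ≺ 0 ⇒ concave.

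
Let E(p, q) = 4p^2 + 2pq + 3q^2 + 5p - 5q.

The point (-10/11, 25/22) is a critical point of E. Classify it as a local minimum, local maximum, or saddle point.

local minimum

The Hessian of E is constant: H = [[8, 2], [2, 6]].
det(H) = 8·6 − 2² = 44.
det(H) > 0 and tr(H) = 14 > 0, so H is positive definite and the point is a local minimum.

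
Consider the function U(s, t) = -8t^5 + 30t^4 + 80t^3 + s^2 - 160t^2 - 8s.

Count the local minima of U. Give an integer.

U separates as a function of s plus a function of t, so ∇U=0 decouples.
∂U/∂s = 2(s - 4) = 0 at s ∈ {4}; ∂U/∂t = -40t(t - 4)(t - 1)(t + 2) = 0 at t ∈ {-2, 0, 1, 4}.
The Hessian is diagonal: diag(U_ss, U_tt). Second derivatives: U_ss(4)=2; U_tt(-2)=1440, U_tt(0)=-320, U_tt(1)=360, U_tt(4)=-2880.
Local minima occur where both diagonal entries positive: (4, -2), (4, 1). Count: 2.

2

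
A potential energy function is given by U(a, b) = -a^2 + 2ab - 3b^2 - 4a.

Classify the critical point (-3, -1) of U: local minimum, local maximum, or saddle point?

The Hessian of U is constant: H = [[-2, 2], [2, -6]].
det(H) = (-2)·(-6) − 2² = 8.
det(H) > 0 and tr(H) = -8 < 0, so H is negative definite and the point is a local maximum.

local maximum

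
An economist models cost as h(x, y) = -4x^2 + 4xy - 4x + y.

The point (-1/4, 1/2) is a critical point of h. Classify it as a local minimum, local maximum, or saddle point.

saddle point

The Hessian of h is constant: H = [[-8, 4], [4, 0]].
det(H) = (-8)·0 − 4² = -16.
Since det(H) < 0, H is indefinite and the critical point is a saddle point.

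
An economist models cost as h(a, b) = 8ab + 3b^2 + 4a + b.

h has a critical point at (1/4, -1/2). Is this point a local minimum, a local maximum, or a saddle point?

The Hessian of h is constant: H = [[0, 8], [8, 6]].
det(H) = 0·6 − 8² = -64.
Since det(H) < 0, H is indefinite and the critical point is a saddle point.

saddle point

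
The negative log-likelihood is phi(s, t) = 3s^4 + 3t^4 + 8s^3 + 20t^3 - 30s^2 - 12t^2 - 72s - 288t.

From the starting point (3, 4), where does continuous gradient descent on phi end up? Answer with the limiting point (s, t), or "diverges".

(2, 2)

phi is separable, so gradient descent decouples: s follows -∂phi/∂s, t follows -∂phi/∂t.
∂phi/∂s = 12(s - 2)(s + 1)(s + 3); at s=3 this is 288, so s decreases.
∂phi/∂t = 12(t - 2)(t + 3)(t + 4); at t=4 this is 1344, so t decreases.
s converges to its nearest critical value 2 (a local min of the s-part); t converges to 2. The iterate converges to (2, 2).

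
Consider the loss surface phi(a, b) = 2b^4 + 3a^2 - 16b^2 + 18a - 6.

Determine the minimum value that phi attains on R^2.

phi(a,b) separates as P(a) + Q(b) − 6, so its minimum is min P + min Q − 6.
P'(a) = 6a + 18 vanishes at a ∈ {-3}; Q'(b) = 8b(b - 2)(b + 2) vanishes at b ∈ {-2, 0, 2}.
Local minima of P (where P''>0): P(-3)=-27. Local minima of Q: Q(-2)=-32, Q(2)=-32.
So the global minimum of phi is P(-3) + Q(-2) − 6 = -27 − 32 − 6 = -65, attained at (-3, -2).

-65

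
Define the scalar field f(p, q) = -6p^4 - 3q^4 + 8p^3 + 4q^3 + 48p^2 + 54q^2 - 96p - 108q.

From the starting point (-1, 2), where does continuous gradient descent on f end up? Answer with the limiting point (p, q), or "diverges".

(1, 1)

f is separable, so gradient descent decouples: p follows -∂f/∂p, q follows -∂f/∂q.
∂f/∂p = -24(p - 2)(p - 1)(p + 2); at p=-1 this is -144, so p increases.
∂f/∂q = -12(q - 3)(q - 1)(q + 3); at q=2 this is 60, so q decreases.
p converges to its nearest critical value 1 (a local min of the p-part); q converges to 1. The iterate converges to (1, 1).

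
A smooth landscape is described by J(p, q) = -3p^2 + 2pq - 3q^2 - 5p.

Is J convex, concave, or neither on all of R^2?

J is quadratic, so its Hessian is the constant matrix H = [[-6, 2], [2, -6]].
det(H) = 32, tr(H) = -12.
det(H) > 0 and tr(H) < 0, so H is negative definite everywhere: concave.

concave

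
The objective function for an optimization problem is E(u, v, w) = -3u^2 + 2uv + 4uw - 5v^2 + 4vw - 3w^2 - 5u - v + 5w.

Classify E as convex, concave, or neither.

concave

E is quadratic, so its Hessian is the constant matrix H = [[-6, 2, 4], [2, -10, 4], [4, 4, -6]].
Leading principal minors: -6, 56, -16.
Signs alternate −, +, − ⇒ H ≺ 0 ⇒ concave.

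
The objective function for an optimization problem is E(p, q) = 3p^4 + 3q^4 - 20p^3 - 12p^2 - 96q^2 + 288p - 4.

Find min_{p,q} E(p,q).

-1188

E(p,q) separates as A(p) + B(q) − 4, so its minimum is min A + min B − 4.
A'(p) = 12(p - 4)(p - 3)(p + 2) vanishes at p ∈ {-2, 3, 4}; B'(q) = 12q(q - 4)(q + 4) vanishes at q ∈ {-4, 0, 4}.
Local minima of A (where A''>0): A(-2)=-416, A(4)=448. Local minima of B: B(-4)=-768, B(4)=-768.
So the global minimum of E is A(-2) + B(-4) − 4 = -416 − 768 − 4 = -1188, attained at (-2, -4).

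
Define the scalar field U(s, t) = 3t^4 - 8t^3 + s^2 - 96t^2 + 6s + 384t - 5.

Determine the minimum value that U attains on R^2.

U(s,t) separates as P(s) + Q(t) − 5, so its minimum is min P + min Q − 5.
P'(s) = 2s + 6 vanishes at s ∈ {-3}; Q'(t) = 12(t - 4)(t - 2)(t + 4) vanishes at t ∈ {-4, 2, 4}.
Local minima of P (where P''>0): P(-3)=-9. Local minima of Q: Q(-4)=-1792, Q(4)=256.
So the global minimum of U is P(-3) + Q(-4) − 5 = -9 − 1792 − 5 = -1806, attained at (-3, -4).

-1806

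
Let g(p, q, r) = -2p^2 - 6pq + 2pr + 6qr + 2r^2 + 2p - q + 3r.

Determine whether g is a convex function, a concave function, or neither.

g is quadratic, so its Hessian is the constant matrix H = [[-4, -6, 2], [-6, 0, 6], [2, 6, 4]].
Leading principal minors: -4, -36, -144.
Neither pattern holds ⇒ H is indefinite ⇒ neither convex nor concave.

neither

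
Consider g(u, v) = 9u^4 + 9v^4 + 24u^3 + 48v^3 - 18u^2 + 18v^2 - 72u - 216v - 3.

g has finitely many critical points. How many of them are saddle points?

4

g separates as a function of u plus a function of v, so ∇g=0 decouples.
∂g/∂u = 36(u - 1)(u + 1)(u + 2) = 0 at u ∈ {-2, -1, 1}; ∂g/∂v = 36(v - 1)(v + 2)(v + 3) = 0 at v ∈ {-3, -2, 1}.
The Hessian is diagonal: diag(g_uu, g_vv). Second derivatives: g_uu(-2)=108, g_uu(-1)=-72, g_uu(1)=216; g_vv(-3)=144, g_vv(-2)=-108, g_vv(1)=432.
Saddle points occur where the two diagonal entries have opposite signs: (-2, -2), (-1, -3), (-1, 1), (1, -2). Count: 4.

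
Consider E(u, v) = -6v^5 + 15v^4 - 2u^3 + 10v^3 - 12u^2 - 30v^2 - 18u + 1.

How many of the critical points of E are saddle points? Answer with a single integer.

E separates as a function of u plus a function of v, so ∇E=0 decouples.
∂E/∂u = -6(u + 1)(u + 3) = 0 at u ∈ {-3, -1}; ∂E/∂v = -30v(v - 2)(v - 1)(v + 1) = 0 at v ∈ {-1, 0, 1, 2}.
The Hessian is diagonal: diag(E_uu, E_vv). Second derivatives: E_uu(-3)=12, E_uu(-1)=-12; E_vv(-1)=180, E_vv(0)=-60, E_vv(1)=60, E_vv(2)=-180.
Saddle points occur where the two diagonal entries have opposite signs: (-3, 0), (-3, 2), (-1, -1), (-1, 1). Count: 4.

4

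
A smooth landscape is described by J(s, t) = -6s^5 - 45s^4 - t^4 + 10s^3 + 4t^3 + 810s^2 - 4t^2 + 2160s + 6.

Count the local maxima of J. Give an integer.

4

J separates as a function of s plus a function of t, so ∇J=0 decouples.
∂J/∂s = -30(s - 3)(s + 2)(s + 3)(s + 4) = 0 at s ∈ {-4, -3, -2, 3}; ∂J/∂t = -4t(t - 2)(t - 1) = 0 at t ∈ {0, 1, 2}.
The Hessian is diagonal: diag(J_ss, J_tt). Second derivatives: J_ss(-4)=420, J_ss(-3)=-180, J_ss(-2)=300, J_ss(3)=-6300; J_tt(0)=-8, J_tt(1)=4, J_tt(2)=-8.
Local maxima occur where both diagonal entries negative: (-3, 0), (-3, 2), (3, 0), (3, 2). Count: 4.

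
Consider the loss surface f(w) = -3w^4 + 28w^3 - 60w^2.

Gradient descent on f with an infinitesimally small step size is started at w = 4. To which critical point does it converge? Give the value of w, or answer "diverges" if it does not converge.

f'(w) = -12w(w - 5)(w - 2), so f'(4) = 96.
Gradient descent moves in the -f' direction, i.e. w is decreasing.
The nearest critical point in that direction is w = 2, where f'' = 72 > 0 (a local minimum). The iterate converges there.

2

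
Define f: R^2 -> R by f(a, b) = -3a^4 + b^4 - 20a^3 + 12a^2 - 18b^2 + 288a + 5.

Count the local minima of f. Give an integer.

2

f separates as a function of a plus a function of b, so ∇f=0 decouples.
∂f/∂a = -12(a - 2)(a + 3)(a + 4) = 0 at a ∈ {-4, -3, 2}; ∂f/∂b = 4b(b - 3)(b + 3) = 0 at b ∈ {-3, 0, 3}.
The Hessian is diagonal: diag(f_aa, f_bb). Second derivatives: f_aa(-4)=-72, f_aa(-3)=60, f_aa(2)=-360; f_bb(-3)=72, f_bb(0)=-36, f_bb(3)=72.
Local minima occur where both diagonal entries positive: (-3, -3), (-3, 3). Count: 2.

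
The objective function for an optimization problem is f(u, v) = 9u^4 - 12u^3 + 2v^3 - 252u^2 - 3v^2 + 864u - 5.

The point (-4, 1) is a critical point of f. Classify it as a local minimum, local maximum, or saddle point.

local minimum

The mixed partial ∂²f/∂u∂v is 0, so the Hessian at any point is diag(f_uu, f_vv) = diag(36(3u^2 - 2u - 14), 6(2v - 1)).
At (-4, 1): H = diag(1512, 6).
Both eigenvalues are positive, so H is positive definite: a local minimum.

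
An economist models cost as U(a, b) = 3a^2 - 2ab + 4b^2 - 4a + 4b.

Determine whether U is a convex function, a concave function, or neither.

U is quadratic, so its Hessian is the constant matrix H = [[6, -2], [-2, 8]].
det(H) = 44, tr(H) = 14.
det(H) > 0 and tr(H) > 0, so H is positive definite everywhere: convex.

convex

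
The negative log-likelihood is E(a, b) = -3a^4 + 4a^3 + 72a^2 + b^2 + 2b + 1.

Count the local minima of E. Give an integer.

1

E separates as a function of a plus a function of b, so ∇E=0 decouples.
∂E/∂a = -12a(a - 4)(a + 3) = 0 at a ∈ {-3, 0, 4}; ∂E/∂b = 2(b + 1) = 0 at b ∈ {-1}.
The Hessian is diagonal: diag(E_aa, E_bb). Second derivatives: E_aa(-3)=-252, E_aa(0)=144, E_aa(4)=-336; E_bb(-1)=2.
Local minima occur where both diagonal entries positive: (0, -1). Count: 1.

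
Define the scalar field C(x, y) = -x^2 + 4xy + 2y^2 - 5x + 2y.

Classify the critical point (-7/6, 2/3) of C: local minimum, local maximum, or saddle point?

saddle point

The Hessian of C is constant: H = [[-2, 4], [4, 4]].
det(H) = (-2)·4 − 4² = -24.
Since det(H) < 0, H is indefinite and the critical point is a saddle point.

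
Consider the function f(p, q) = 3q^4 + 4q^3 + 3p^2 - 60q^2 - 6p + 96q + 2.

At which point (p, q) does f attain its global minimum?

(1, -4)

f(p,q) separates as A(p) + B(q) + 2, so its minimum is min A + min B + 2.
A'(p) = 6p - 6 vanishes at p ∈ {1}; B'(q) = 12(q - 2)(q - 1)(q + 4) vanishes at q ∈ {-4, 1, 2}.
Local minima of A (where A''>0): A(1)=-3. Local minima of B: B(-4)=-832, B(2)=32.
So the global minimum of f is A(1) + B(-4) + 2 = -3 − 832 + 2 = -833, attained at (1, -4).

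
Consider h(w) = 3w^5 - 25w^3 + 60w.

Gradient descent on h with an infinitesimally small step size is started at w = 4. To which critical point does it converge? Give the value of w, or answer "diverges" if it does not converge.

h'(w) = 15(w - 2)(w - 1)(w + 1)(w + 2), so h'(4) = 2700.
Gradient descent moves in the -h' direction, i.e. w is decreasing.
The nearest critical point in that direction is w = 2, where h'' = 180 > 0 (a local minimum). The iterate converges there.

2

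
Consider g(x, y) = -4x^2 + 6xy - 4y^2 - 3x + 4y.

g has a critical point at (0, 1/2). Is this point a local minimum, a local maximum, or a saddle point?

local maximum

The Hessian of g is constant: H = [[-8, 6], [6, -8]].
det(H) = (-8)·(-8) − 6² = 28.
det(H) > 0 and tr(H) = -16 < 0, so H is negative definite and the point is a local maximum.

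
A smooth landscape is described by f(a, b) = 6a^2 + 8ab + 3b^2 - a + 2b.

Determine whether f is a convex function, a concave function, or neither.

convex

f is quadratic, so its Hessian is the constant matrix H = [[12, 8], [8, 6]].
det(H) = 8, tr(H) = 18.
det(H) > 0 and tr(H) > 0, so H is positive definite everywhere: convex.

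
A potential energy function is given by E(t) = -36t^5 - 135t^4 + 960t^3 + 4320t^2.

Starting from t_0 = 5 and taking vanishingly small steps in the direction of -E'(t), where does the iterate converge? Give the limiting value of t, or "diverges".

E'(t) = -180t(t - 4)(t + 3)(t + 4), so E'(5) = -64800.
Gradient descent moves in the -E' direction, i.e. t is increasing.
There is no critical point above t=5, and E' keeps the same sign, so the iterate runs off to +∞.

diverges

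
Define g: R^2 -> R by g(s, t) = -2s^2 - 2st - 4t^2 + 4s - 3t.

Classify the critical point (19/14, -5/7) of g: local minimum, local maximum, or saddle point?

The Hessian of g is constant: H = [[-4, -2], [-2, -8]].
det(H) = (-4)·(-8) − (-2)² = 28.
det(H) > 0 and tr(H) = -12 < 0, so H is negative definite and the point is a local maximum.

local maximum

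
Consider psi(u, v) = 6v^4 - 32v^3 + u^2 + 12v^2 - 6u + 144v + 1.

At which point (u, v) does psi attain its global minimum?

(3, -1)

psi(u,v) separates as P(u) + Q(v) + 1, so its minimum is min P + min Q + 1.
P'(u) = 2u - 6 vanishes at u ∈ {3}; Q'(v) = 24(v - 3)(v - 2)(v + 1) vanishes at v ∈ {-1, 2, 3}.
Local minima of P (where P''>0): P(3)=-9. Local minima of Q: Q(-1)=-94, Q(3)=162.
So the global minimum of psi is P(3) + Q(-1) + 1 = -9 − 94 + 1 = -102, attained at (3, -1).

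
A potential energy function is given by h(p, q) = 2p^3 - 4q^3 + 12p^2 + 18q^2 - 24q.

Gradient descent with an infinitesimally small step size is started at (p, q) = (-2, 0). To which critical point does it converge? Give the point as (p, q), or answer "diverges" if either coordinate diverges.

h is separable, so gradient descent decouples: p follows -∂h/∂p, q follows -∂h/∂q.
∂h/∂p = 6p(p + 4); at p=-2 this is -24, so p increases.
∂h/∂q = -12(q - 2)(q - 1); at q=0 this is -24, so q increases.
p converges to its nearest critical value 0 (a local min of the p-part); q converges to 1. The iterate converges to (0, 1).

(0, 1)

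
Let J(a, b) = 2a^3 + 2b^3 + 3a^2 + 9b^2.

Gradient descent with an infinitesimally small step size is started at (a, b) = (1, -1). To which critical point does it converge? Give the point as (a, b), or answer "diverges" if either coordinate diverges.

(0, 0)

J is separable, so gradient descent decouples: a follows -∂J/∂a, b follows -∂J/∂b.
∂J/∂a = 6a(a + 1); at a=1 this is 12, so a decreases.
∂J/∂b = 6b(b + 3); at b=-1 this is -12, so b increases.
a converges to its nearest critical value 0 (a local min of the a-part); b converges to 0. The iterate converges to (0, 0).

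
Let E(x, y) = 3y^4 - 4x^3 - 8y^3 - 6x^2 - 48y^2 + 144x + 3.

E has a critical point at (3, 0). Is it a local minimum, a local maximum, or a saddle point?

The mixed partial ∂²E/∂x∂y is 0, so the Hessian at any point is diag(E_xx, E_yy) = diag(-12(2x + 1), 12(3y^2 - 4y - 8)).
At (3, 0): H = diag(-84, -96).
Both eigenvalues are negative, so H is negative definite: a local maximum.

local maximum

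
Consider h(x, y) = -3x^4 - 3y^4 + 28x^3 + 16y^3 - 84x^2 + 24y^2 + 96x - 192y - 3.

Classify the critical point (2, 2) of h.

local minimum

The mixed partial ∂²h/∂x∂y is 0, so the Hessian at any point is diag(h_xx, h_yy) = diag(12(-3x^2 + 14x - 14), 12(-3y^2 + 8y + 4)).
At (2, 2): H = diag(24, 96).
Both eigenvalues are positive, so H is positive definite: a local minimum.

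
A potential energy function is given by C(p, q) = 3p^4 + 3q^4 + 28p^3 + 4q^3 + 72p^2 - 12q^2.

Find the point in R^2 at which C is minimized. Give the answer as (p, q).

(0, -2)

C(p,q) separates as A(p) + B(q), so its minimum is min A + min B.
A'(p) = 12p(p + 3)(p + 4) vanishes at p ∈ {-4, -3, 0}; B'(q) = 12q(q - 1)(q + 2) vanishes at q ∈ {-2, 0, 1}.
Local minima of A (where A''>0): A(-4)=128, A(0)=0. Local minima of B: B(-2)=-32, B(1)=-5.
So the global minimum of C is A(0) + B(-2) = 0 − 32 = -32, attained at (0, -2).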